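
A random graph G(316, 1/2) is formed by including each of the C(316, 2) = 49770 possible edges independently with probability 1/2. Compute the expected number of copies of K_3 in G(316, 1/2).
E[# K_3] = C(316, 3) · (1/2)^C(3, 2) = 5209260 / 2^3 = 1302315/2 = 651157.5

For each 3-subset S of vertices (there are C(316, 3) = 5209260 such S), let X_S = 1 if S induces a K_3 (all C(3, 2) = 3 edges present). Then P(X_S = 1) = (1/2)^3 = 1/8. By linearity of expectation, E[# K_3] = C(316, 3) · (1/2)^3 = 5209260 / 8 = 1302315/2 = 651157.5.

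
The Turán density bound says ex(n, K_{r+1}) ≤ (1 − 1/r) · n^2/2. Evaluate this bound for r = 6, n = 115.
Turán density bound = (5/6) · 115^2/2 = 66125/12 ≈ 5510.4167

Turán's theorem: ex(n, K_{r+1}) is achieved by the complete r-partite Turán graph T(n, r) with parts as balanced as possible, and is at most (1 − 1/r) · n^2/2. For r = 6, n = 115: the density bound is (5/6) · 13225/2 = 66125/12 ≈ 5510.4167. The integer-valued extremum is e(T(115, 6)) = 5510, which is strictly less than the density bound 66125/12 since 6 ∤ 115 (the parts of T(115, 6) cannot all be equal).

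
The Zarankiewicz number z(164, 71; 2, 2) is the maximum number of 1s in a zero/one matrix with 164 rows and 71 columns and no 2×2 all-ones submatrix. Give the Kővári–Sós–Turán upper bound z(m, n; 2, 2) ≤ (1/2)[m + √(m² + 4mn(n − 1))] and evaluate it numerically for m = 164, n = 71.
z(164, 71; 2, 2) ≤ (1/2)[164 + √(164² + 4·164·71·70)] = (1/2)[164 + √3287216] = 988.5341

Kővári–Sós–Turán: let r_1, ..., r_164 be the row sums and z = Σ r_i the total number of 1s. Each pair of columns can share at most one row with both entries 1 (else a 2×2 all-ones block appears), so Σ_i C(r_i, 2) ≤ C(71, 2) = 2485. By convexity Σ_i C(r_i, 2) ≥ 164·C(z/164, 2) = z(z − 164)/(2·164), giving z² − 164z − 164·71·70 ≤ 0 and hence z ≤ (1/2)[164 + √(26896 + 4·815080)] = (1/2)[164 + √3287216] ≈ (1/2)(164 + 1813.0681) = 988.5341.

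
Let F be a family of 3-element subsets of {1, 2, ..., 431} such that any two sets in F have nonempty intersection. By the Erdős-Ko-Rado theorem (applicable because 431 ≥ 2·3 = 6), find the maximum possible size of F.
max |F| = C(430, 2) = 92235

The Erdős-Ko-Rado theorem states: for n ≥ 2k, an intersecting family of k-subsets of an n-element set has size at most C(n − 1, k − 1), with equality for 'star' families {A ⊆ [n] : |A| = k, i ∈ A} (fix an element i). For n = 431, k = 3: C(430, 2) = 92235.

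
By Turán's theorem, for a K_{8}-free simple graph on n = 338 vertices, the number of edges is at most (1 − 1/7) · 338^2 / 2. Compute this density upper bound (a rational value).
Turán density bound = (6/7) · 338^2/2 = 342732/7 ≈ 48961.7143

Turán's theorem: ex(n, K_{r+1}) is achieved by the complete r-partite Turán graph T(n, r) with parts as balanced as possible, and is at most (1 − 1/r) · n^2/2. For r = 7, n = 338: the density bound is (6/7) · 114244/2 = 342732/7 ≈ 48961.7143. The integer-valued extremum is e(T(338, 7)) = 48961, which is strictly less than the density bound 342732/7 since 7 ∤ 338 (the parts of T(338, 7) cannot all be equal).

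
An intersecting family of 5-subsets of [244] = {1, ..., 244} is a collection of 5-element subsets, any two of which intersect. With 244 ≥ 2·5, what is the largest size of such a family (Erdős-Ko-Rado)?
max |F| = C(243, 4) = 141722460

Erdős-Ko-Rado (1961): when n ≥ 2k, max |F| = C(n−1, k−1). The bound is attained by the star {A : i ∈ A} for any fixed i ∈ [n]. Here C(244−1, 5−1) = C(243, 4) = 141722460.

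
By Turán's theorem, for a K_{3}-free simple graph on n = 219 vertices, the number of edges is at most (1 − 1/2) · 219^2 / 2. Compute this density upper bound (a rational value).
Turán density bound = (1/2) · 219^2/2 = 47961/4 ≈ 11990.25

Turán's theorem: ex(n, K_{r+1}) is achieved by the complete r-partite Turán graph T(n, r) with parts as balanced as possible, and is at most (1 − 1/r) · n^2/2. For r = 2, n = 219: the density bound is (1/2) · 47961/2 = 47961/4 ≈ 11990.25. The integer-valued extremum is e(T(219, 2)) = 11990, which is strictly less than the density bound 47961/4 since 2 ∤ 219 (the parts of T(219, 2) cannot all be equal).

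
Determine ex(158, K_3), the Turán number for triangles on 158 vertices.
ex(158, K_3) = ⌊158^2/4⌋ = 6241

Mantel (1907): a triangle-free graph on n vertices has at most ⌊n^2/4⌋ edges, with equality for the complete bipartite graph K_{⌊n/2⌋, ⌈n/2⌉}. For n = 158: ⌊158^2/4⌋ = ⌊24964/4⌋ = 6241. The extremal graph is K_{79, 79}, which has 79·79 = 6241 edges.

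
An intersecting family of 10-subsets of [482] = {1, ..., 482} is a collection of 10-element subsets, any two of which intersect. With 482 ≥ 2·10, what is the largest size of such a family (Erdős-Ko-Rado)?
max |F| = C(481, 9) = 3522452251027295300

The Erdős-Ko-Rado theorem states: for n ≥ 2k, an intersecting family of k-subsets of an n-element set has size at most C(n − 1, k − 1), with equality for 'star' families {A ⊆ [n] : |A| = k, i ∈ A} (fix an element i). For n = 482, k = 10: C(481, 9) = 3522452251027295300.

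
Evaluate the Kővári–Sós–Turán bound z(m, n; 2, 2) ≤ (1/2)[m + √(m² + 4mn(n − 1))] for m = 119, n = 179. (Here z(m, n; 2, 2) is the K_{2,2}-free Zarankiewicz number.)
z(119, 179; 2, 2) ≤ (1/2)[119 + √(119² + 4·119·179·178)] = (1/2)[119 + √15180473] = 2007.6063

Kővári–Sós–Turán: let r_1, ..., r_119 be the row sums and z = Σ r_i the total number of 1s. Each pair of columns can share at most one row with both entries 1 (else a 2×2 all-ones block appears), so Σ_i C(r_i, 2) ≤ C(179, 2) = 15931. By convexity Σ_i C(r_i, 2) ≥ 119·C(z/119, 2) = z(z − 119)/(2·119), giving z² − 119z − 119·179·178 ≤ 0 and hence z ≤ (1/2)[119 + √(14161 + 4·3791578)] = (1/2)[119 + √15180473] ≈ (1/2)(119 + 3896.2126) = 2007.6063.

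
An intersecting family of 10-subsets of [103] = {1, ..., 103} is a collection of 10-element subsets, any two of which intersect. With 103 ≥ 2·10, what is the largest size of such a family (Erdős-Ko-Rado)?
max |F| = C(102, 9) = 2290415157800

Erdős-Ko-Rado (1961): when n ≥ 2k, max |F| = C(n−1, k−1). The bound is attained by the star {A : i ∈ A} for any fixed i ∈ [n]. Here C(103−1, 10−1) = C(102, 9) = 2290415157800.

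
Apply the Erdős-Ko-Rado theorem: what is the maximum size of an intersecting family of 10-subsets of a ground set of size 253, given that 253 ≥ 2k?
max |F| = C(252, 9) = 9774402909134500

Erdős-Ko-Rado (1961): when n ≥ 2k, max |F| = C(n−1, k−1). The bound is attained by the star {A : i ∈ A} for any fixed i ∈ [n]. Here C(253−1, 10−1) = C(252, 9) = 9774402909134500.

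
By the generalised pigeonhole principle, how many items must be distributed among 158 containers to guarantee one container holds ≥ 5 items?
n = (5 − 1)·158 + 1 = 633

By the generalised pigeonhole principle, to guarantee some box contains ≥ r objects we need more than (r − 1) · k objects total. Threshold: n = (r − 1) · k + 1. With r = 5 and k = 158: n = 4 · 158 + 1 = 632 + 1 = 633. For n = 632 = 4 · 158, we can put exactly 4 objects in every box, avoiding 5 in any single one — so 633 is tight.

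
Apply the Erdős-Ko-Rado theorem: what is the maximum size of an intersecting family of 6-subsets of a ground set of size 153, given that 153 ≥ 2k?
max |F| = C(152, 5) = 632671880

The Erdős-Ko-Rado theorem states: for n ≥ 2k, an intersecting family of k-subsets of an n-element set has size at most C(n − 1, k − 1), with equality for 'star' families {A ⊆ [n] : |A| = k, i ∈ A} (fix an element i). For n = 153, k = 6: C(152, 5) = 632671880.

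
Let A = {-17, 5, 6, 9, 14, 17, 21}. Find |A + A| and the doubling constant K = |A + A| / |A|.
K = |A + A| / |A| = 26/7

Enumerate A + A = {a + b : a, b ∈ A}. With |A| = 7, there are |A|^2 = 49 ordered sum pairs; collecting distinct values, A + A = {-34, -12, -11, -8, -3, 0, 4, 10, 11, 12, 14, 15, 18, 19, 20, 22, 23, 26, 27, 28, 30, 31, 34, 35, 38, 42}, so |A + A| = 26. Thus K = 26/7. For comparison, the minimum possible |A + A| over all 7-element sets is 2·7 − 1 = 13 (so min K = 13/7), attained only by arithmetic progressions.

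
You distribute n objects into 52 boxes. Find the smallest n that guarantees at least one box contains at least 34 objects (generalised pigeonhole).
n = (34 − 1)·52 + 1 = 1717

By the generalised pigeonhole principle, to guarantee some box contains ≥ r objects we need more than (r − 1) · k objects total. Threshold: n = (r − 1) · k + 1. With r = 34 and k = 52: n = 33 · 52 + 1 = 1716 + 1 = 1717. For n = 1716 = 33 · 52, we can put exactly 33 objects in every box, avoiding 34 in any single one — so 1717 is tight.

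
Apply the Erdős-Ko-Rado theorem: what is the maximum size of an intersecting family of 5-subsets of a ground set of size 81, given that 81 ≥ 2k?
max |F| = C(80, 4) = 1581580

The Erdős-Ko-Rado theorem states: for n ≥ 2k, an intersecting family of k-subsets of an n-element set has size at most C(n − 1, k − 1), with equality for 'star' families {A ⊆ [n] : |A| = k, i ∈ A} (fix an element i). For n = 81, k = 5: C(80, 4) = 1581580.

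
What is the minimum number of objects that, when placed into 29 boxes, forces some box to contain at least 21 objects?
n = (21 − 1)·29 + 1 = 581

By the generalised pigeonhole principle, to guarantee some box contains ≥ r objects we need more than (r − 1) · k objects total. Threshold: n = (r − 1) · k + 1. With r = 21 and k = 29: n = 20 · 29 + 1 = 580 + 1 = 581. For n = 580 = 20 · 29, we can put exactly 20 objects in every box, avoiding 21 in any single one — so 581 is tight.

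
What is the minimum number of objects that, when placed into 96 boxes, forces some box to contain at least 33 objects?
n = (33 − 1)·96 + 1 = 3073

By the generalised pigeonhole principle, to guarantee some box contains ≥ r objects we need more than (r − 1) · k objects total. Threshold: n = (r − 1) · k + 1. With r = 33 and k = 96: n = 32 · 96 + 1 = 3072 + 1 = 3073. For n = 3072 = 32 · 96, we can put exactly 32 objects in every box, avoiding 33 in any single one — so 3073 is tight.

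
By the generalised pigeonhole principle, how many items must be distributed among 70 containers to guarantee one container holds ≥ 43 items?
n = (43 − 1)·70 + 1 = 2941

By the generalised pigeonhole principle, to guarantee some box contains ≥ r objects we need more than (r − 1) · k objects total. Threshold: n = (r − 1) · k + 1. With r = 43 and k = 70: n = 42 · 70 + 1 = 2940 + 1 = 2941. For n = 2940 = 42 · 70, we can put exactly 42 objects in every box, avoiding 43 in any single one — so 2941 is tight.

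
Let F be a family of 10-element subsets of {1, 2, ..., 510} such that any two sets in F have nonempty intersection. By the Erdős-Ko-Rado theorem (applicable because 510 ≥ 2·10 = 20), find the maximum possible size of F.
max |F| = C(509, 9) = 5885837674864462601

Erdős-Ko-Rado (1961): when n ≥ 2k, max |F| = C(n−1, k−1). The bound is attained by the star {A : i ∈ A} for any fixed i ∈ [n]. Here C(510−1, 10−1) = C(509, 9) = 5885837674864462601.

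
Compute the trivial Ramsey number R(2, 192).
R(2, 192) = 192

R(2, k) = k for all k ≥ 2: in a 2-colouring of K_k, either some edge is red (a red K_2) or all edges are blue (a blue K_k). And K_{191} coloured all-blue has no blue K_192, so R(2, 192) > 191. Hence R(2, 192) = 192.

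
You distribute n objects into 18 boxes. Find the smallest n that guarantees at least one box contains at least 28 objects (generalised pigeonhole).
n = (28 − 1)·18 + 1 = 487

By the generalised pigeonhole principle, to guarantee some box contains ≥ r objects we need more than (r − 1) · k objects total. Threshold: n = (r − 1) · k + 1. With r = 28 and k = 18: n = 27 · 18 + 1 = 486 + 1 = 487. For n = 486 = 27 · 18, we can put exactly 27 objects in every box, avoiding 28 in any single one — so 487 is tight.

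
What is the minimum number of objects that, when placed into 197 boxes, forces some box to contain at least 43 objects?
n = (43 − 1)·197 + 1 = 8275

By the generalised pigeonhole principle, to guarantee some box contains ≥ r objects we need more than (r − 1) · k objects total. Threshold: n = (r − 1) · k + 1. With r = 43 and k = 197: n = 42 · 197 + 1 = 8274 + 1 = 8275. For n = 8274 = 42 · 197, we can put exactly 42 objects in every box, avoiding 43 in any single one — so 8275 is tight.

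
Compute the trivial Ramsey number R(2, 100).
R(2, 100) = 100

R(2, k) = k for all k ≥ 2: in a 2-colouring of K_k, either some edge is red (a red K_2) or all edges are blue (a blue K_k). And K_{99} coloured all-blue has no blue K_100, so R(2, 100) > 99. Hence R(2, 100) = 100.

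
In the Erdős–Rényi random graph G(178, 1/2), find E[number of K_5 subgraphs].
E[# K_5] = C(178, 5) · (1/2)^C(5, 2) = 1407057960 / 2^10 = 175882245/128 = 1374080.0390625

For each 5-subset S of vertices (there are C(178, 5) = 1407057960 such S), let X_S = 1 if S induces a K_5 (all C(5, 2) = 10 edges present). Then P(X_S = 1) = (1/2)^10 = 1/1024. By linearity of expectation, E[# K_5] = C(178, 5) · (1/2)^10 = 1407057960 / 1024 = 175882245/128 = 1374080.0390625.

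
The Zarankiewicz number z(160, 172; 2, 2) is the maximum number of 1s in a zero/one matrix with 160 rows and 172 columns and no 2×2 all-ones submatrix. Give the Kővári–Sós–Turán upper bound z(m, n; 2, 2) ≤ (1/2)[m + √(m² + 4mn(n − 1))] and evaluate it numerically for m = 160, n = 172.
z(160, 172; 2, 2) ≤ (1/2)[160 + √(160² + 4·160·172·171)] = (1/2)[160 + √18849280] = 2250.7879

Kővári–Sós–Turán: let r_1, ..., r_160 be the row sums and z = Σ r_i the total number of 1s. Each pair of columns can share at most one row with both entries 1 (else a 2×2 all-ones block appears), so Σ_i C(r_i, 2) ≤ C(172, 2) = 14706. By convexity Σ_i C(r_i, 2) ≥ 160·C(z/160, 2) = z(z − 160)/(2·160), giving z² − 160z − 160·172·171 ≤ 0 and hence z ≤ (1/2)[160 + √(25600 + 4·4705920)] = (1/2)[160 + √18849280] ≈ (1/2)(160 + 4341.5758) = 2250.7879.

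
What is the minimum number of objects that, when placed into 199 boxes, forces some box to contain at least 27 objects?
n = (27 − 1)·199 + 1 = 5175

By the generalised pigeonhole principle, to guarantee some box contains ≥ r objects we need more than (r − 1) · k objects total. Threshold: n = (r − 1) · k + 1. With r = 27 and k = 199: n = 26 · 199 + 1 = 5174 + 1 = 5175. For n = 5174 = 26 · 199, we can put exactly 26 objects in every box, avoiding 27 in any single one — so 5175 is tight.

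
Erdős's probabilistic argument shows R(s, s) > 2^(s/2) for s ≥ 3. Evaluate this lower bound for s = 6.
2^(6/2) = 8; so R(6, 6) > 8

Colour each edge of K_n uniformly at random with red/blue. The expected number of monochromatic K_6 is C(n, 6) · 2 · 2^(−C(6,2)). If C(n, 6) · 2^(1 − C(6,2)) < 1, then with positive probability no monochromatic K_6 exists, so R(6, 6) > n. The standard estimate C(n, 6) ≤ n^6/6! shows this inequality holds whenever n ≤ 2^(6/2) (since 6! · 2^(C(6,2) − 1) > 2^(6^2/2) ≥ n^6). Hence R(6, 6) > 2^(6/2) = 8.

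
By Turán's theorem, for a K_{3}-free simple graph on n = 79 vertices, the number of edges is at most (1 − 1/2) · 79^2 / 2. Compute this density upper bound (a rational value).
Turán density bound = (1/2) · 79^2/2 = 6241/4 ≈ 1560.25

Turán's theorem: ex(n, K_{r+1}) is achieved by the complete r-partite Turán graph T(n, r) with parts as balanced as possible, and is at most (1 − 1/r) · n^2/2. For r = 2, n = 79: the density bound is (1/2) · 6241/2 = 6241/4 ≈ 1560.25. The integer-valued extremum is e(T(79, 2)) = 1560, which is strictly less than the density bound 6241/4 since 2 ∤ 79 (the parts of T(79, 2) cannot all be equal).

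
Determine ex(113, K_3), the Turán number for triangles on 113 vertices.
ex(113, K_3) = ⌊113^2/4⌋ = 3192

Mantel (1907): a triangle-free graph on n vertices has at most ⌊n^2/4⌋ edges, with equality for the complete bipartite graph K_{⌊n/2⌋, ⌈n/2⌉}. For n = 113: ⌊113^2/4⌋ = ⌊12769/4⌋ = 3192. The extremal graph is K_{56, 57}, which has 56·57 = 3192 edges.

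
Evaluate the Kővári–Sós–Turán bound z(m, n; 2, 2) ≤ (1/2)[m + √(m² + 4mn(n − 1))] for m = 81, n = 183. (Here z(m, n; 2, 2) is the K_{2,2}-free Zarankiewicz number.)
z(81, 183; 2, 2) ≤ (1/2)[81 + √(81² + 4·81·183·182)] = (1/2)[81 + √10797705] = 1683.4931

Kővári–Sós–Turán: let r_1, ..., r_81 be the row sums and z = Σ r_i the total number of 1s. Each pair of columns can share at most one row with both entries 1 (else a 2×2 all-ones block appears), so Σ_i C(r_i, 2) ≤ C(183, 2) = 16653. By convexity Σ_i C(r_i, 2) ≥ 81·C(z/81, 2) = z(z − 81)/(2·81), giving z² − 81z − 81·183·182 ≤ 0 and hence z ≤ (1/2)[81 + √(6561 + 4·2697786)] = (1/2)[81 + √10797705] ≈ (1/2)(81 + 3285.9862) = 1683.4931.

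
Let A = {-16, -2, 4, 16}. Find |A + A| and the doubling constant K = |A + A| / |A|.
K = |A + A| / |A| = 10/4 = 5/2

Enumerate A + A = {a + b : a, b ∈ A}. With |A| = 4, there are |A|^2 = 16 ordered sum pairs; collecting distinct values, A + A = {-32, -18, -12, -4, 0, 2, 8, 14, 20, 32}, so |A + A| = 10. Thus K = 10/4 = 5/2. For comparison, the minimum possible |A + A| over all 4-element sets is 2·4 − 1 = 7 (so min K = 7/4), attained only by arithmetic progressions.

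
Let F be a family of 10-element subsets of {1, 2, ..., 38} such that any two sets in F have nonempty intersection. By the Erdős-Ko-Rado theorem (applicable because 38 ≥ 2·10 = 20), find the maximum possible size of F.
max |F| = C(37, 9) = 124403620

Erdős-Ko-Rado (1961): when n ≥ 2k, max |F| = C(n−1, k−1). The bound is attained by the star {A : i ∈ A} for any fixed i ∈ [n]. Here C(38−1, 10−1) = C(37, 9) = 124403620.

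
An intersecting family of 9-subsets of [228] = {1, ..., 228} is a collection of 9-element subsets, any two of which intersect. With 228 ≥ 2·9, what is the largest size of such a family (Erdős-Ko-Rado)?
max |F| = C(227, 8) = 154353720249300

The Erdős-Ko-Rado theorem states: for n ≥ 2k, an intersecting family of k-subsets of an n-element set has size at most C(n − 1, k − 1), with equality for 'star' families {A ⊆ [n] : |A| = k, i ∈ A} (fix an element i). For n = 228, k = 9: C(227, 8) = 154353720249300.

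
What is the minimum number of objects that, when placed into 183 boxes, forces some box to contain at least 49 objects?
n = (49 − 1)·183 + 1 = 8785

By the generalised pigeonhole principle, to guarantee some box contains ≥ r objects we need more than (r − 1) · k objects total. Threshold: n = (r − 1) · k + 1. With r = 49 and k = 183: n = 48 · 183 + 1 = 8784 + 1 = 8785. For n = 8784 = 48 · 183, we can put exactly 48 objects in every box, avoiding 49 in any single one — so 8785 is tight.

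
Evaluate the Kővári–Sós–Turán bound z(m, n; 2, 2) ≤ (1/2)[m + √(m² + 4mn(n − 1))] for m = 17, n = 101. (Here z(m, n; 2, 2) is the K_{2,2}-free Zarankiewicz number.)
z(17, 101; 2, 2) ≤ (1/2)[17 + √(17² + 4·17·101·100)] = (1/2)[17 + √687089] = 422.9542

Kővári–Sós–Turán: let r_1, ..., r_17 be the row sums and z = Σ r_i the total number of 1s. Each pair of columns can share at most one row with both entries 1 (else a 2×2 all-ones block appears), so Σ_i C(r_i, 2) ≤ C(101, 2) = 5050. By convexity Σ_i C(r_i, 2) ≥ 17·C(z/17, 2) = z(z − 17)/(2·17), giving z² − 17z − 17·101·100 ≤ 0 and hence z ≤ (1/2)[17 + √(289 + 4·171700)] = (1/2)[17 + √687089] ≈ (1/2)(17 + 828.9083) = 422.9542.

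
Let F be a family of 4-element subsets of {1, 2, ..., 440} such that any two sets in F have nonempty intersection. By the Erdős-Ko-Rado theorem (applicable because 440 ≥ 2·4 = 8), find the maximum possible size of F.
max |F| = C(439, 3) = 14004539

The Erdős-Ko-Rado theorem states: for n ≥ 2k, an intersecting family of k-subsets of an n-element set has size at most C(n − 1, k − 1), with equality for 'star' families {A ⊆ [n] : |A| = k, i ∈ A} (fix an element i). For n = 440, k = 4: C(439, 3) = 14004539.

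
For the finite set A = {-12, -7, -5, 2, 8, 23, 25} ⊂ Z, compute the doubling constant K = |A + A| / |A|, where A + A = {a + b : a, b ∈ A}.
K = |A + A| / |A| = 25/7

Enumerate A + A = {a + b : a, b ∈ A}. With |A| = 7, there are |A|^2 = 49 ordered sum pairs; collecting distinct values, A + A = {-24, -19, -17, -14, -12, -10, -5, -4, -3, 1, 3, 4, 10, 11, 13, 16, 18, 20, 25, 27, 31, 33, 46, 48, 50}, so |A + A| = 25. Thus K = 25/7. For comparison, the minimum possible |A + A| over all 7-element sets is 2·7 − 1 = 13 (so min K = 13/7), attained only by arithmetic progressions.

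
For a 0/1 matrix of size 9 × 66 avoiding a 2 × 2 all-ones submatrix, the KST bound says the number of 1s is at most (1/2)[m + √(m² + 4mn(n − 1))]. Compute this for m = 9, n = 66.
z(9, 66; 2, 2) ≤ (1/2)[9 + √(9² + 4·9·66·65)] = (1/2)[9 + √154521] = 201.0458

Kővári–Sós–Turán: let r_1, ..., r_9 be the row sums and z = Σ r_i the total number of 1s. Each pair of columns can share at most one row with both entries 1 (else a 2×2 all-ones block appears), so Σ_i C(r_i, 2) ≤ C(66, 2) = 2145. By convexity Σ_i C(r_i, 2) ≥ 9·C(z/9, 2) = z(z − 9)/(2·9), giving z² − 9z − 9·66·65 ≤ 0 and hence z ≤ (1/2)[9 + √(81 + 4·38610)] = (1/2)[9 + √154521] ≈ (1/2)(9 + 393.0916) = 201.0458.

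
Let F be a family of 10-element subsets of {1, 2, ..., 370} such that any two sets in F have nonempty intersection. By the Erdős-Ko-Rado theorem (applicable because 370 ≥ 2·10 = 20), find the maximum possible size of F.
max |F| = C(369, 9) = 316792540834038698

The Erdős-Ko-Rado theorem states: for n ≥ 2k, an intersecting family of k-subsets of an n-element set has size at most C(n − 1, k − 1), with equality for 'star' families {A ⊆ [n] : |A| = k, i ∈ A} (fix an element i). For n = 370, k = 10: C(369, 9) = 316792540834038698.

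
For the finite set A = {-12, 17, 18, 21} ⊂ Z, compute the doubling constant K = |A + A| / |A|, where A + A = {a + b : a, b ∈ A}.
K = |A + A| / |A| = 10/4 = 5/2

Enumerate A + A = {a + b : a, b ∈ A}. With |A| = 4, there are |A|^2 = 16 ordered sum pairs; collecting distinct values, A + A = {-24, 5, 6, 9, 34, 35, 36, 38, 39, 42}, so |A + A| = 10. Thus K = 10/4 = 5/2. For comparison, the minimum possible |A + A| over all 4-element sets is 2·4 − 1 = 7 (so min K = 7/4), attained only by arithmetic progressions.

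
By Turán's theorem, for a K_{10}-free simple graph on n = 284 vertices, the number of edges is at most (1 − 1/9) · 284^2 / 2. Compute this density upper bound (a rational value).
Turán density bound = (8/9) · 284^2/2 = 322624/9 ≈ 35847.1111

Turán's theorem: ex(n, K_{r+1}) is achieved by the complete r-partite Turán graph T(n, r) with parts as balanced as possible, and is at most (1 − 1/r) · n^2/2. For r = 9, n = 284: the density bound is (8/9) · 80656/2 = 322624/9 ≈ 35847.1111. The integer-valued extremum is e(T(284, 9)) = 35846, which is strictly less than the density bound 322624/9 since 9 ∤ 284 (the parts of T(284, 9) cannot all be equal).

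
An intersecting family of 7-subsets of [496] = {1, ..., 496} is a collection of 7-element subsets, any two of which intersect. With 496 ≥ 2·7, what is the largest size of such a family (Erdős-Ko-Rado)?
max |F| = C(495, 6) = 19819342628085

The Erdős-Ko-Rado theorem states: for n ≥ 2k, an intersecting family of k-subsets of an n-element set has size at most C(n − 1, k − 1), with equality for 'star' families {A ⊆ [n] : |A| = k, i ∈ A} (fix an element i). For n = 496, k = 7: C(495, 6) = 19819342628085.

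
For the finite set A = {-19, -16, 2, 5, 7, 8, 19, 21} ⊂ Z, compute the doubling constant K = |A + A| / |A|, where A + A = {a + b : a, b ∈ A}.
K = |A + A| / |A| = 32/8 = 4

Enumerate A + A = {a + b : a, b ∈ A}. With |A| = 8, there are |A|^2 = 64 ordered sum pairs; collecting distinct values, A + A = {-38, -35, -32, -17, -14, -12, -11, -9, -8, 0, 2, 3, 4, 5, 7, 9, 10, 12, 13, 14, 15, 16, 21, 23, 24, 26, 27, 28, 29, 38, 40, 42}, so |A + A| = 32. Thus K = 32/8 = 4. For comparison, the minimum possible |A + A| over all 8-element sets is 2·8 − 1 = 15 (so min K = 15/8), attained only by arithmetic progressions.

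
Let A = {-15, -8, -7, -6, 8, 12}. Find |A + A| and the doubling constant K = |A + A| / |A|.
K = |A + A| / |A| = 20/6 = 10/3

Enumerate A + A = {a + b : a, b ∈ A}. With |A| = 6, there are |A|^2 = 36 ordered sum pairs; collecting distinct values, A + A = {-30, -23, -22, -21, -16, -15, -14, -13, -12, -7, -3, 0, 1, 2, 4, 5, 6, 16, 20, 24}, so |A + A| = 20. Thus K = 20/6 = 10/3. For comparison, the minimum possible |A + A| over all 6-element sets is 2·6 − 1 = 11 (so min K = 11/6), attained only by arithmetic progressions.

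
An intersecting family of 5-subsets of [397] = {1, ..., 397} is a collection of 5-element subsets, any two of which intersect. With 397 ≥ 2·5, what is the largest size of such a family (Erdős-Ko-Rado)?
max |F| = C(396, 4) = 1009182735

Erdős-Ko-Rado (1961): when n ≥ 2k, max |F| = C(n−1, k−1). The bound is attained by the star {A : i ∈ A} for any fixed i ∈ [n]. Here C(397−1, 5−1) = C(396, 4) = 1009182735.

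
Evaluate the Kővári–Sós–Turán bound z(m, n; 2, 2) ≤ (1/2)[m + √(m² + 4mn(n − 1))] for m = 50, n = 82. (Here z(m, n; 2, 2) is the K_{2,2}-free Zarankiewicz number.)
z(50, 82; 2, 2) ≤ (1/2)[50 + √(50² + 4·50·82·81)] = (1/2)[50 + √1330900] = 601.8232

Kővári–Sós–Turán: let r_1, ..., r_50 be the row sums and z = Σ r_i the total number of 1s. Each pair of columns can share at most one row with both entries 1 (else a 2×2 all-ones block appears), so Σ_i C(r_i, 2) ≤ C(82, 2) = 3321. By convexity Σ_i C(r_i, 2) ≥ 50·C(z/50, 2) = z(z − 50)/(2·50), giving z² − 50z − 50·82·81 ≤ 0 and hence z ≤ (1/2)[50 + √(2500 + 4·332100)] = (1/2)[50 + √1330900] ≈ (1/2)(50 + 1153.6464) = 601.8232.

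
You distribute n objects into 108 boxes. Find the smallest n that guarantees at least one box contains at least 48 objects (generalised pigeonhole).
n = (48 − 1)·108 + 1 = 5077

By the generalised pigeonhole principle, to guarantee some box contains ≥ r objects we need more than (r − 1) · k objects total. Threshold: n = (r − 1) · k + 1. With r = 48 and k = 108: n = 47 · 108 + 1 = 5076 + 1 = 5077. For n = 5076 = 47 · 108, we can put exactly 47 objects in every box, avoiding 48 in any single one — so 5077 is tight.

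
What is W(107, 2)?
W(107, 2) = 107 + 1 = 108

A 2-term AP is any pair of integers, so a monochromatic 2-AP exists iff some colour is used at least twice. With 107 colours, the colouring i ↦ i on {1, ..., 107} uses each colour once, avoiding any monochromatic pair, so W(107, 2) > 107. For {1, ..., 108}, pigeonhole forces two integers of the same colour, which form a monochromatic 2-AP. Hence W(107, 2) = 108.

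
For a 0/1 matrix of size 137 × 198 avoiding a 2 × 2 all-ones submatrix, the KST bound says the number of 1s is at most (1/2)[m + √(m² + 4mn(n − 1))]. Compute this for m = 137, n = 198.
z(137, 198; 2, 2) ≤ (1/2)[137 + √(137² + 4·137·198·197)] = (1/2)[137 + √21394057] = 2381.1855

Kővári–Sós–Turán: let r_1, ..., r_137 be the row sums and z = Σ r_i the total number of 1s. Each pair of columns can share at most one row with both entries 1 (else a 2×2 all-ones block appears), so Σ_i C(r_i, 2) ≤ C(198, 2) = 19503. By convexity Σ_i C(r_i, 2) ≥ 137·C(z/137, 2) = z(z − 137)/(2·137), giving z² − 137z − 137·198·197 ≤ 0 and hence z ≤ (1/2)[137 + √(18769 + 4·5343822)] = (1/2)[137 + √21394057] ≈ (1/2)(137 + 4625.371) = 2381.1855.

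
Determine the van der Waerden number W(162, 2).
W(162, 2) = 162 + 1 = 163

A 2-term AP is any pair of integers, so a monochromatic 2-AP exists iff some colour is used at least twice. With 162 colours, the colouring i ↦ i on {1, ..., 162} uses each colour once, avoiding any monochromatic pair, so W(162, 2) > 162. For {1, ..., 163}, pigeonhole forces two integers of the same colour, which form a monochromatic 2-AP. Hence W(162, 2) = 163.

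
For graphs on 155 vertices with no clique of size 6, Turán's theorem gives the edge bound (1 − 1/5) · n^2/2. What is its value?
Turán density bound = (4/5) · 155^2/2 = 9610

Turán's theorem: ex(n, K_{r+1}) is achieved by the complete r-partite Turán graph T(n, r) with parts as balanced as possible, and is at most (1 − 1/r) · n^2/2. For r = 5, n = 155: the density bound is (4/5) · 24025/2 = 9610. Since 5 ∣ 155, the Turán graph T(155, 5) has parts of equal size 31, and its edge count e(T(155, 5)) = 9610 attains the density bound exactly.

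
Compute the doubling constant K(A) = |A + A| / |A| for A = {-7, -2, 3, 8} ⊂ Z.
K = |A + A| / |A| = 7/4

Enumerate A + A = {a + b : a, b ∈ A}. With |A| = 4, there are |A|^2 = 16 ordered sum pairs; collecting distinct values, A + A = {-14, -9, -4, 1, 6, 11, 16}, so |A + A| = 7. Thus K = 7/4. Here |A + A| = 2|A| − 1 = 7, the minimum possible — so K = 7/4 is minimal, which holds iff A is an arithmetic progression.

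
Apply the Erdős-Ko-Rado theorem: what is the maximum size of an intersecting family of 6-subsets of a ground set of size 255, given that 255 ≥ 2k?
max |F| = C(254, 5) = 8468125050

The Erdős-Ko-Rado theorem states: for n ≥ 2k, an intersecting family of k-subsets of an n-element set has size at most C(n − 1, k − 1), with equality for 'star' families {A ⊆ [n] : |A| = k, i ∈ A} (fix an element i). For n = 255, k = 6: C(254, 5) = 8468125050.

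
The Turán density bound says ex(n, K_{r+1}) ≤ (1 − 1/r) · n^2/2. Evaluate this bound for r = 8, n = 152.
Turán density bound = (7/8) · 152^2/2 = 10108

Turán's theorem: ex(n, K_{r+1}) is achieved by the complete r-partite Turán graph T(n, r) with parts as balanced as possible, and is at most (1 − 1/r) · n^2/2. For r = 8, n = 152: the density bound is (7/8) · 23104/2 = 10108. Since 8 ∣ 152, the Turán graph T(152, 8) has parts of equal size 19, and its edge count e(T(152, 8)) = 10108 attains the density bound exactly.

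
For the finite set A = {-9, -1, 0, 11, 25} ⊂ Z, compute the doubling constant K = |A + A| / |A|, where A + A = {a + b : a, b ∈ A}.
K = |A + A| / |A| = 15/5 = 3

Enumerate A + A = {a + b : a, b ∈ A}. With |A| = 5, there are |A|^2 = 25 ordered sum pairs; collecting distinct values, A + A = {-18, -10, -9, -2, -1, 0, 2, 10, 11, 16, 22, 24, 25, 36, 50}, so |A + A| = 15. Thus K = 15/5 = 3. For comparison, the minimum possible |A + A| over all 5-element sets is 2·5 − 1 = 9 (so min K = 9/5), attained only by arithmetic progressions.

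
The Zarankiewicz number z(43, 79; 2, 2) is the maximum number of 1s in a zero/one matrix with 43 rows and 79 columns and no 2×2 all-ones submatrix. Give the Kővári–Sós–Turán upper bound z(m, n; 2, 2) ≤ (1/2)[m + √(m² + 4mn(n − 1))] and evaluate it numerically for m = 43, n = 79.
z(43, 79; 2, 2) ≤ (1/2)[43 + √(43² + 4·43·79·78)] = (1/2)[43 + √1061713] = 536.6973

Kővári–Sós–Turán: let r_1, ..., r_43 be the row sums and z = Σ r_i the total number of 1s. Each pair of columns can share at most one row with both entries 1 (else a 2×2 all-ones block appears), so Σ_i C(r_i, 2) ≤ C(79, 2) = 3081. By convexity Σ_i C(r_i, 2) ≥ 43·C(z/43, 2) = z(z − 43)/(2·43), giving z² − 43z − 43·79·78 ≤ 0 and hence z ≤ (1/2)[43 + √(1849 + 4·264966)] = (1/2)[43 + √1061713] ≈ (1/2)(43 + 1030.3946) = 536.6973.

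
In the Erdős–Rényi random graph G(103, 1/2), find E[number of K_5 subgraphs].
E[# K_5] = C(103, 5) · (1/2)^C(5, 2) = 87541245 / 2^10 ≈ 85489.497070

For each 5-subset S of vertices (there are C(103, 5) = 87541245 such S), let X_S = 1 if S induces a K_5 (all C(5, 2) = 10 edges present). Then P(X_S = 1) = (1/2)^10 = 1/1024. By linearity of expectation, E[# K_5] = C(103, 5) · (1/2)^10 = 87541245 / 1024 ≈ 85489.497070.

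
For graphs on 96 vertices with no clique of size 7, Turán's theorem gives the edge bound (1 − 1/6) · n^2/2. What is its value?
Turán density bound = (5/6) · 96^2/2 = 3840

Turán's theorem: ex(n, K_{r+1}) is achieved by the complete r-partite Turán graph T(n, r) with parts as balanced as possible, and is at most (1 − 1/r) · n^2/2. For r = 6, n = 96: the density bound is (5/6) · 9216/2 = 3840. Since 6 ∣ 96, the Turán graph T(96, 6) has parts of equal size 16, and its edge count e(T(96, 6)) = 3840 attains the density bound exactly.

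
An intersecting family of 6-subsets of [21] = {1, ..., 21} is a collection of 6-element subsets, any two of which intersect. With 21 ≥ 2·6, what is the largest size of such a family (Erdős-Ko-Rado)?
max |F| = C(20, 5) = 15504

The Erdős-Ko-Rado theorem states: for n ≥ 2k, an intersecting family of k-subsets of an n-element set has size at most C(n − 1, k − 1), with equality for 'star' families {A ⊆ [n] : |A| = k, i ∈ A} (fix an element i). For n = 21, k = 6: C(20, 5) = 15504.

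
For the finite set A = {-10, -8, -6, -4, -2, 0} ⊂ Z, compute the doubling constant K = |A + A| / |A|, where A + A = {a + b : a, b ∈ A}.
K = |A + A| / |A| = 11/6

Enumerate A + A = {a + b : a, b ∈ A}. With |A| = 6, there are |A|^2 = 36 ordered sum pairs; collecting distinct values, A + A = {-20, -18, -16, -14, -12, -10, -8, -6, -4, -2, 0}, so |A + A| = 11. Thus K = 11/6. Here |A + A| = 2|A| − 1 = 11, the minimum possible — so K = 11/6 is minimal, which holds iff A is an arithmetic progression.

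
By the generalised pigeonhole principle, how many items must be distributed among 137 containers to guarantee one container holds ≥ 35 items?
n = (35 − 1)·137 + 1 = 4659

By the generalised pigeonhole principle, to guarantee some box contains ≥ r objects we need more than (r − 1) · k objects total. Threshold: n = (r − 1) · k + 1. With r = 35 and k = 137: n = 34 · 137 + 1 = 4658 + 1 = 4659. For n = 4658 = 34 · 137, we can put exactly 34 objects in every box, avoiding 35 in any single one — so 4659 is tight.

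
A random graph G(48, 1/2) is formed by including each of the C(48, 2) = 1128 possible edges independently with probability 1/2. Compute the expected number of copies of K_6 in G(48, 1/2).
E[# K_6] = C(48, 6) · (1/2)^C(6, 2) = 12271512 / 2^15 = 1533939/4096 ≈ 374.496826

For each 6-subset S of vertices (there are C(48, 6) = 12271512 such S), let X_S = 1 if S induces a K_6 (all C(6, 2) = 15 edges present). Then P(X_S = 1) = (1/2)^15 = 1/32768. By linearity of expectation, E[# K_6] = C(48, 6) · (1/2)^15 = 12271512 / 32768 = 1533939/4096 ≈ 374.496826.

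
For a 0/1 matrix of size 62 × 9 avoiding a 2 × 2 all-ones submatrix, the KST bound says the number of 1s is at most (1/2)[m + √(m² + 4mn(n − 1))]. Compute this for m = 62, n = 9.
z(62, 9; 2, 2) ≤ (1/2)[62 + √(62² + 4·62·9·8)] = (1/2)[62 + √21700] = 104.6546

Kővári–Sós–Turán: let r_1, ..., r_62 be the row sums and z = Σ r_i the total number of 1s. Each pair of columns can share at most one row with both entries 1 (else a 2×2 all-ones block appears), so Σ_i C(r_i, 2) ≤ C(9, 2) = 36. By convexity Σ_i C(r_i, 2) ≥ 62·C(z/62, 2) = z(z − 62)/(2·62), giving z² − 62z − 62·9·8 ≤ 0 and hence z ≤ (1/2)[62 + √(3844 + 4·4464)] = (1/2)[62 + √21700] ≈ (1/2)(62 + 147.3092) = 104.6546.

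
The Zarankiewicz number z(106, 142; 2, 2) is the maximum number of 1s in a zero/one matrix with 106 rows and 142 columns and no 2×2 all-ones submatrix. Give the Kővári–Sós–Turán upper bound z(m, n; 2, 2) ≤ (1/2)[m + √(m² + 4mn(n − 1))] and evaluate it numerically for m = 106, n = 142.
z(106, 142; 2, 2) ≤ (1/2)[106 + √(106² + 4·106·142·141)] = (1/2)[106 + √8500564] = 1510.7863

Kővári–Sós–Turán: let r_1, ..., r_106 be the row sums and z = Σ r_i the total number of 1s. Each pair of columns can share at most one row with both entries 1 (else a 2×2 all-ones block appears), so Σ_i C(r_i, 2) ≤ C(142, 2) = 10011. By convexity Σ_i C(r_i, 2) ≥ 106·C(z/106, 2) = z(z − 106)/(2·106), giving z² − 106z − 106·142·141 ≤ 0 and hence z ≤ (1/2)[106 + √(11236 + 4·2122332)] = (1/2)[106 + √8500564] ≈ (1/2)(106 + 2915.5727) = 1510.7863.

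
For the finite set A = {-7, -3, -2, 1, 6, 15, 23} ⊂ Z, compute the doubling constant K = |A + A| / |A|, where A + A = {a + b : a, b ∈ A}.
K = |A + A| / |A| = 23/7

Enumerate A + A = {a + b : a, b ∈ A}. With |A| = 7, there are |A|^2 = 49 ordered sum pairs; collecting distinct values, A + A = {-14, -10, -9, -6, -5, -4, -2, -1, 2, 3, 4, 7, 8, 12, 13, 16, 20, 21, 24, 29, 30, 38, 46}, so |A + A| = 23. Thus K = 23/7. For comparison, the minimum possible |A + A| over all 7-element sets is 2·7 − 1 = 13 (so min K = 13/7), attained only by arithmetic progressions.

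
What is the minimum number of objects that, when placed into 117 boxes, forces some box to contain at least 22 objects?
n = (22 − 1)·117 + 1 = 2458

By the generalised pigeonhole principle, to guarantee some box contains ≥ r objects we need more than (r − 1) · k objects total. Threshold: n = (r − 1) · k + 1. With r = 22 and k = 117: n = 21 · 117 + 1 = 2457 + 1 = 2458. For n = 2457 = 21 · 117, we can put exactly 21 objects in every box, avoiding 22 in any single one — so 2458 is tight.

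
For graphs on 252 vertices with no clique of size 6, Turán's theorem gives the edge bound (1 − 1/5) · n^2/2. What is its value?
Turán density bound = (4/5) · 252^2/2 = 127008/5 ≈ 25401.6

Turán's theorem: ex(n, K_{r+1}) is achieved by the complete r-partite Turán graph T(n, r) with parts as balanced as possible, and is at most (1 − 1/r) · n^2/2. For r = 5, n = 252: the density bound is (4/5) · 63504/2 = 127008/5 ≈ 25401.6. The integer-valued extremum is e(T(252, 5)) = 25401, which is strictly less than the density bound 127008/5 since 5 ∤ 252 (the parts of T(252, 5) cannot all be equal).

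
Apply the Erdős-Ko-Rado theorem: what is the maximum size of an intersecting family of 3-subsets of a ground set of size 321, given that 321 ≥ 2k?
max |F| = C(320, 2) = 51040

The Erdős-Ko-Rado theorem states: for n ≥ 2k, an intersecting family of k-subsets of an n-element set has size at most C(n − 1, k − 1), with equality for 'star' families {A ⊆ [n] : |A| = k, i ∈ A} (fix an element i). For n = 321, k = 3: C(320, 2) = 51040.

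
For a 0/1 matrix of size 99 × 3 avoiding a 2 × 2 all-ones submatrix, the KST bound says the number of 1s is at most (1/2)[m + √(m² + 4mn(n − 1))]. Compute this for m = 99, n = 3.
z(99, 3; 2, 2) ≤ (1/2)[99 + √(99² + 4·99·3·2)] = (1/2)[99 + √12177] = 104.6747

Kővári–Sós–Turán: let r_1, ..., r_99 be the row sums and z = Σ r_i the total number of 1s. Each pair of columns can share at most one row with both entries 1 (else a 2×2 all-ones block appears), so Σ_i C(r_i, 2) ≤ C(3, 2) = 3. By convexity Σ_i C(r_i, 2) ≥ 99·C(z/99, 2) = z(z − 99)/(2·99), giving z² − 99z − 99·3·2 ≤ 0 and hence z ≤ (1/2)[99 + √(9801 + 4·594)] = (1/2)[99 + √12177] ≈ (1/2)(99 + 110.3494) = 104.6747.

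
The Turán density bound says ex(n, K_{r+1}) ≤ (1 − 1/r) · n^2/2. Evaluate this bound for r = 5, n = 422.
Turán density bound = (4/5) · 422^2/2 = 356168/5 ≈ 71233.6

Turán's theorem: ex(n, K_{r+1}) is achieved by the complete r-partite Turán graph T(n, r) with parts as balanced as possible, and is at most (1 − 1/r) · n^2/2. For r = 5, n = 422: the density bound is (4/5) · 178084/2 = 356168/5 ≈ 71233.6. The integer-valued extremum is e(T(422, 5)) = 71233, which is strictly less than the density bound 356168/5 since 5 ∤ 422 (the parts of T(422, 5) cannot all be equal).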